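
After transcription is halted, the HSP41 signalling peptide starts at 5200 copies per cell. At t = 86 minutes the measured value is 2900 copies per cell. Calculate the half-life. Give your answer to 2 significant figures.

A/A₀ = 2900/5200 ≈ 0.55769.
n = log₂(1.7931) ≈ 0.84246 half-lives elapsed in 86 minutes.
t½ = 86/0.84246 ≈ 102.08 minutes.

100 minutes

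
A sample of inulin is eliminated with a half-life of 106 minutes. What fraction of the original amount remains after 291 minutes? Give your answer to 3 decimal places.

0.149

n = 291/106 ≈ 2.7453 half-lives.
Fraction remaining = (1/2)^2.7453 ≈ 0.14914.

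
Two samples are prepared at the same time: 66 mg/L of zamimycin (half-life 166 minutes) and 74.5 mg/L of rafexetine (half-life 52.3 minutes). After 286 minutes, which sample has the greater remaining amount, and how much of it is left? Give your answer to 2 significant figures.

zamimycin, 20 mg/L

zamimycin: 66 × (1/2)^1.7229 ≈ 19.994 mg/L.
rafexetine: 74.5 × (1/2)^5.4685 ≈ 1.6826 mg/L.
Zamimycin has more remaining, at ≈ 19.994 mg/L.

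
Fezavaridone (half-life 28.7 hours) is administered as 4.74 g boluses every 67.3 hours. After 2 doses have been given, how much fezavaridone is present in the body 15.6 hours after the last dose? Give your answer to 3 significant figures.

3.89 g

The 2 doses were given 82.9, 15.6 hours ago.
Total = 4.74·(1/2)^(82.9/28.7) + 4.74·(1/2)^(15.6/28.7)
      = 0.64011 + 3.252 ≈ 3.8921 g.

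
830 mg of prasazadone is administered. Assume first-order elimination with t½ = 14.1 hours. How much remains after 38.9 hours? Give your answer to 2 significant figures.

Number of half-lives: n = 38.9/14.1 ≈ 2.7589.
Remaining = 830 × (1/2)^2.7589 = 830 × 0.14774 ≈ 122.62 mg.

120 mg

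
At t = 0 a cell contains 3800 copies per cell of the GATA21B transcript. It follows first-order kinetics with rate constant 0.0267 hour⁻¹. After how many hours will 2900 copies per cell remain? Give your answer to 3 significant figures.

10.1 hours

t½ = ln 2 / k = 0.69315 / 0.0267 ≈ 25.961 hours.
Fraction remaining = 2900/3800 ≈ 0.76316.
n = log₂(3800/2900) = ln(1.3103)/ln 2 ≈ 0.38995 half-lives.
t = n × t½ = 0.38995 × 25.961 ≈ 10.123 hours.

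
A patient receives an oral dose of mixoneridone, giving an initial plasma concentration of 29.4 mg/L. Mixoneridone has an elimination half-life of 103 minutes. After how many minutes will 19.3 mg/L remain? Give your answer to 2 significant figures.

63 minutes

Fraction remaining = 19.3/29.4 ≈ 0.65646.
n = log₂(29.4/19.3) = ln(1.5233)/ln 2 ≈ 0.60722 half-lives.
t = n × t½ = 0.60722 × 103 ≈ 62.543 minutes.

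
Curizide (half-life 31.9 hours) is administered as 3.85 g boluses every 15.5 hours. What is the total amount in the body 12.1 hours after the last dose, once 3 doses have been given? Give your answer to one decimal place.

6.6 g

The 3 doses were given 43.1, 27.6, 12.1 hours ago.
Total = 3.85·(1/2)^(43.1/31.9) + 3.85·(1/2)^(27.6/31.9) + 3.85·(1/2)^(12.1/31.9)
      = 1.5092 + 2.1135 + 2.9599 ≈ 6.5826 g.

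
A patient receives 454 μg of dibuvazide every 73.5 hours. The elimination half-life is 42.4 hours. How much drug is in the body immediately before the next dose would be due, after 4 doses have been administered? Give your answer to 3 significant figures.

194 μg

The 4 doses were given 294, 220.5, 147, 73.5 hours ago.
Total = 454·(1/2)^(294/42.4) + 454·(1/2)^(220.5/42.4) + 454·(1/2)^(147/42.4) + 454·(1/2)^(73.5/42.4)
      = 3.713 + 12.347 + 41.057 + 136.53 ≈ 193.65 μg.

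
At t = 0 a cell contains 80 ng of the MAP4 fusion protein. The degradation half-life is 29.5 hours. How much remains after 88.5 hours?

Elapsed time is 3 half-lives (88.5/29.5).
Each half-life halves the amount: 80 × (1/2)^3 = 80/8 = 10 ng.

10 ng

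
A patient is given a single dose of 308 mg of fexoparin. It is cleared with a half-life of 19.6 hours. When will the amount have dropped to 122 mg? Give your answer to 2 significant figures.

Fraction remaining = 122/308 ≈ 0.3961.
n = log₂(308/122) = ln(2.5246)/ln 2 ≈ 1.336 half-lives.
t = n × t½ = 1.336 × 19.6 ≈ 26.187 hours.

26 hours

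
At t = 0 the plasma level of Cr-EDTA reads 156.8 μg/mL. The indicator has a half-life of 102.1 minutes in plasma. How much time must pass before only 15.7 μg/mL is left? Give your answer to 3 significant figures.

339 minutes

Fraction remaining = 15.7/156.8 ≈ 0.10013.
n = log₂(156.8/15.7) = ln(9.9873)/ln 2 ≈ 3.3201 half-lives.
t = n × t½ = 3.3201 × 102.1 ≈ 338.98 minutes.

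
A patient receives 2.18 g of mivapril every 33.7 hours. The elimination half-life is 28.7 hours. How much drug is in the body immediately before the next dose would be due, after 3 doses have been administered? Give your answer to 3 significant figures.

1.58 g

The 3 doses were given 101.1, 67.4, 33.7 hours ago.
Total = 2.18·(1/2)^(101.1/28.7) + 2.18·(1/2)^(67.4/28.7) + 2.18·(1/2)^(33.7/28.7)
      = 0.18969 + 0.42806 + 0.96601 ≈ 1.5838 g.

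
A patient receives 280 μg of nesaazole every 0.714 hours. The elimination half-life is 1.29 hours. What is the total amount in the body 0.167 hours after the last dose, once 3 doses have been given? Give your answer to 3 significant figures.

The 3 doses were given 1.595, 0.881, 0.167 hours ago.
Total = 280·(1/2)^(1.595/1.29) + 280·(1/2)^(0.881/1.29) + 280·(1/2)^(0.167/1.29)
      = 118.84 + 174.41 + 255.97 ≈ 549.22 μg.

549 μg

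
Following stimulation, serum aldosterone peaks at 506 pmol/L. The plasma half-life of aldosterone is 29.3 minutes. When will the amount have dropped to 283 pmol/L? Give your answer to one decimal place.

24.6 minutes

Fraction remaining = 283/506 ≈ 0.55929.
n = log₂(506/283) = ln(1.788)/ln 2 ≈ 0.83834 half-lives.
t = n × t½ = 0.83834 × 29.3 ≈ 24.563 minutes.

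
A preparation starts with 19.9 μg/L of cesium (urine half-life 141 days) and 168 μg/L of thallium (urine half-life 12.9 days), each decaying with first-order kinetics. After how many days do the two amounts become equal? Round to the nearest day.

44 days

Set 19.9·(1/2)^(t/141) = 168·(1/2)^(t/12.9).
Taking log₂: log₂(19.9/168) = t·(1/141 − 1/12.9).
log₂(0.11845) = -3.0776; 1/141 − 1/12.9 = -0.070427.
t = -3.0776 / -0.070427 ≈ 43.699 days.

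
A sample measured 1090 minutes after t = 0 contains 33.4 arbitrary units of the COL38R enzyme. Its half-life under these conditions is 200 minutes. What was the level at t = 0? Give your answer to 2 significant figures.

Number of half-lives elapsed: n = 1090/200 ≈ 5.45.
A₀ = A × 2^n = 33.4 × 2^5.45 = 33.4 × 43.713 ≈ 1460 arbitrary units.

1500 arbitrary units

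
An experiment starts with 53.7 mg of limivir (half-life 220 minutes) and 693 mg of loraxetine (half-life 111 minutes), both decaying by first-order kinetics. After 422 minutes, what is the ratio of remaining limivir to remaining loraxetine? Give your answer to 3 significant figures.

limivir: 53.7 × (1/2)^(422/220) = 53.7 × (1/2)^1.9182 ≈ 14.208 mg.
loraxetine: 693 × (1/2)^(422/111) = 693 × (1/2)^3.8018 ≈ 49.691 mg.
Ratio ≈ 14.208 / 49.691 ≈ 0.28593.

0.286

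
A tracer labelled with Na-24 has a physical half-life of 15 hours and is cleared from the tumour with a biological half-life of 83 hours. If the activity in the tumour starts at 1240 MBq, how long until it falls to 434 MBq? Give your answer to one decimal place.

19.2 hours

1/t_eff = 1/t_phys + 1/t_biol = 1/15 + 1/83 = 0.078715 per hour.
t_eff = 15 × 83 / (15 + 83) ≈ 12.704 hours.
n = log₂(1240/434) ≈ 1.5146; t = 1.5146 × 12.704 ≈ 19.241 hours.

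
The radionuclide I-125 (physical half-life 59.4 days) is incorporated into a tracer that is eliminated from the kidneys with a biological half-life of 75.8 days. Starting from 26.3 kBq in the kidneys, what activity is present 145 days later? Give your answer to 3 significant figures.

1.29 kBq

1/t_eff = 1/t_phys + 1/t_biol = 1/59.4 + 1/75.8 = 0.030028 per day.
t_eff = 59.4 × 75.8 / (59.4 + 75.8) ≈ 33.303 days.
Remaining = 26.3 × (1/2)^(145/33.303) = 26.3 × (1/2)^4.354 ≈ 1.2861 kBq.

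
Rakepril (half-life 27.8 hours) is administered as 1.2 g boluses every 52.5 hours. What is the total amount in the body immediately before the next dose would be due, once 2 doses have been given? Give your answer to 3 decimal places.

0.412 g

The 2 doses were given 105, 52.5 hours ago.
Total = 1.2·(1/2)^(105/27.8) + 1.2·(1/2)^(52.5/27.8)
      = 0.087538 + 0.32411 ≈ 0.41165 g.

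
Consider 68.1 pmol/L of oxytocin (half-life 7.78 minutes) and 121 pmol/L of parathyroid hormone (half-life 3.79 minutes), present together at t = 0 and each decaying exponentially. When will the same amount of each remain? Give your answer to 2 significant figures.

6.1 minutes

Set 68.1·(1/2)^(t/7.78) = 121·(1/2)^(t/3.79).
Taking log₂: log₂(68.1/121) = t·(1/7.78 − 1/3.79).
log₂(0.56281) = -0.82928; 1/7.78 − 1/3.79 = -0.13532.
t = -0.82928 / -0.13532 ≈ 6.1284 minutes.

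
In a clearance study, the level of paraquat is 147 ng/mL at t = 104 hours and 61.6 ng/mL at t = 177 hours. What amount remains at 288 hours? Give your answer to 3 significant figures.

Over Δt = 177 − 104 = 73 hours, the level fell by a factor of 147/61.6 ≈ 2.3864.
n = log₂(2.3864) ≈ 1.2548 half-lives, so t½ = 73/1.2548 ≈ 58.176 hours.
From t = 177 to t = 288: 61.6 × (1/2)^((288−177)/58.176) ≈ 16.414 ng/mL.

16.4 ng/mL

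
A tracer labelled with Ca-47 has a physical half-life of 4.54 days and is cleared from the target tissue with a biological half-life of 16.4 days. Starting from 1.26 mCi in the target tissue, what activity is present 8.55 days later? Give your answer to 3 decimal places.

1/t_eff = 1/t_phys + 1/t_biol = 1/4.54 + 1/16.4 = 0.28124 per day.
t_eff = 4.54 × 16.4 / (4.54 + 16.4) ≈ 3.5557 days.
Remaining = 1.26 × (1/2)^(8.55/3.5557) = 1.26 × (1/2)^2.4046 ≈ 0.23797 mCi.

0.238 mCi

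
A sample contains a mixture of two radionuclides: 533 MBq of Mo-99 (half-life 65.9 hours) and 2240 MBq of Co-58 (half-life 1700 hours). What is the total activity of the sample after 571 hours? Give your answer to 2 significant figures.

1800 MBq

Mo-99: 533 × (1/2)^(571/65.9) = 533 × (1/2)^8.6646 ≈ 1.3134 MBq.
Co-58: 2240 × (1/2)^(571/1700) = 2240 × (1/2)^0.33588 ≈ 1774.8 MBq.
Total = 1.3134 + 1774.8 ≈ 1776.1 MBq.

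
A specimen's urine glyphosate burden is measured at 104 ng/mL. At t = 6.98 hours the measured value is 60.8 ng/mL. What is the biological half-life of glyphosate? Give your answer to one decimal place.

A/A₀ = 60.8/104 ≈ 0.58462.
n = log₂(1.7105) ≈ 0.77444 half-lives elapsed in 6.98 hours.
t½ = 6.98/0.77444 ≈ 9.013 hours.

9.0 hours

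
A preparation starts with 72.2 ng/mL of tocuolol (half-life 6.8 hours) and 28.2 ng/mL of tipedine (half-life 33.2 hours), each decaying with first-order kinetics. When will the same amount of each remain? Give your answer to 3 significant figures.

11.6 hours

Set 72.2·(1/2)^(t/6.8) = 28.2·(1/2)^(t/33.2).
Taking log₂: log₂(72.2/28.2) = t·(1/6.8 − 1/33.2).
log₂(2.5603) = 1.3563; 1/6.8 − 1/33.2 = 0.11694.
t = 1.3563 / 0.11694 ≈ 11.598 hours.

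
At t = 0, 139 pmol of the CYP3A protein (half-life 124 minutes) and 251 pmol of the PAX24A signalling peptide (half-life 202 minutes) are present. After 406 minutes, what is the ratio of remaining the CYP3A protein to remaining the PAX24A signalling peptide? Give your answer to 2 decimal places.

0.23

CYP3A protein: 139 × (1/2)^(406/124) = 139 × (1/2)^3.2742 ≈ 14.368 pmol.
PAX24A signalling peptide: 251 × (1/2)^(406/202) = 251 × (1/2)^2.0099 ≈ 62.321 pmol.
Ratio ≈ 14.368 / 62.321 ≈ 0.23054.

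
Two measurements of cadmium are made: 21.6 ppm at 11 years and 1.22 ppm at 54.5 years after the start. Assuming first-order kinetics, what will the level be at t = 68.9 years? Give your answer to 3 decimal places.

0.471 ppm

Over Δt = 54.5 − 11 = 43.5 years, the level fell by a factor of 21.6/1.22 ≈ 17.705.
n = log₂(17.705) ≈ 4.1461 half-lives, so t½ = 43.5/4.1461 ≈ 10.492 years.
From t = 54.5 to t = 68.9: 1.22 × (1/2)^((68.9−54.5)/10.492) ≈ 0.47119 ppm.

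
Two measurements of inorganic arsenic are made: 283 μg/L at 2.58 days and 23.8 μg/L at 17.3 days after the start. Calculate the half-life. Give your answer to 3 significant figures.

4.12 days

Over Δt = 17.3 − 2.58 = 14.72 days, the level fell by a factor of 283/23.8 ≈ 11.891.
n = log₂(11.891) ≈ 3.5718 half-lives, so t½ = 14.72/3.5718 ≈ 4.1212 days.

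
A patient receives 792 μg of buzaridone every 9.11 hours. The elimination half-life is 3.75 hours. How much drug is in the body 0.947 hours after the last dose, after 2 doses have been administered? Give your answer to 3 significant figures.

The 2 doses were given 10.057, 0.947 hours ago.
Total = 792·(1/2)^(10.057/3.75) + 792·(1/2)^(0.947/3.75)
      = 123.42 + 664.82 ≈ 788.25 μg.

788 μg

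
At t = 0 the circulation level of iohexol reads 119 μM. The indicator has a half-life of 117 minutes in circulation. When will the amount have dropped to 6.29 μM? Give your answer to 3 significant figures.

Fraction remaining = 6.29/119 ≈ 0.052857.
n = log₂(119/6.29) = ln(18.919)/ln 2 ≈ 4.2418 half-lives.
t = n × t½ = 4.2418 × 117 ≈ 496.29 minutes.

496 minutes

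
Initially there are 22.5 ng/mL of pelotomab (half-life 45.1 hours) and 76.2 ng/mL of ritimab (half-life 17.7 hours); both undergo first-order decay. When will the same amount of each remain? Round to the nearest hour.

51 hours

Set 22.5·(1/2)^(t/45.1) = 76.2·(1/2)^(t/17.7).
Taking log₂: log₂(22.5/76.2) = t·(1/45.1 − 1/17.7).
log₂(0.29528) = -1.7599; 1/45.1 − 1/17.7 = -0.034324.
t = -1.7599 / -0.034324 ≈ 51.272 hours.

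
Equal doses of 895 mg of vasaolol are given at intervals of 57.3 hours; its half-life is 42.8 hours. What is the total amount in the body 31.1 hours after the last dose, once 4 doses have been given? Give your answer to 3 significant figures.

873 mg

The 4 doses were given 203, 145.7, 88.4, 31.1 hours ago.
Total = 895·(1/2)^(203/42.8) + 895·(1/2)^(145.7/42.8) + 895·(1/2)^(88.4/42.8) + 895·(1/2)^(31.1/42.8)
      = 33.423 + 84.539 + 213.83 + 540.86 ≈ 872.65 mg.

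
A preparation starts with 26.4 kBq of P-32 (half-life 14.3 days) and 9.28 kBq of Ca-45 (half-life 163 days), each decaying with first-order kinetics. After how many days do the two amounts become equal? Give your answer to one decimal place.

Set 26.4·(1/2)^(t/14.3) = 9.28·(1/2)^(t/163).
Taking log₂: log₂(26.4/9.28) = t·(1/14.3 − 1/163).
log₂(2.8448) = 1.5083; 1/14.3 − 1/163 = 0.063795.
t = 1.5083 / 0.063795 ≈ 23.644 days.

23.6 days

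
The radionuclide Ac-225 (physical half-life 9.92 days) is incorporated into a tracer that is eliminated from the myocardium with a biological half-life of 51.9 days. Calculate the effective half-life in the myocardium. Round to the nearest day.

1/t_eff = 1/t_phys + 1/t_biol = 1/9.92 + 1/51.9 = 0.12007 per day.
t_eff = 9.92 × 51.9 / (9.92 + 51.9) ≈ 8.3282 days.

8 days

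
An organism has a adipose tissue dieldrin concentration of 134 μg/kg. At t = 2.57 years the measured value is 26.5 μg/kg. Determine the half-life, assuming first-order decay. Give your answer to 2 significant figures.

1.1 years

A/A₀ = 26.5/134 ≈ 0.19776.
n = log₂(5.0566) ≈ 2.3382 half-lives elapsed in 2.57 years.
t½ = 2.57/2.3382 ≈ 1.0992 years.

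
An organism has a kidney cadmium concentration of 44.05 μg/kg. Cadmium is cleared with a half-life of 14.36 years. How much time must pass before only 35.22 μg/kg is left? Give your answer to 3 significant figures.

4.63 years

Fraction remaining = 35.22/44.05 ≈ 0.79955.
n = log₂(44.05/35.22) = ln(1.2507)/ln 2 ≈ 0.32275 half-lives.
t = n × t½ = 0.32275 × 14.36 ≈ 4.6346 years.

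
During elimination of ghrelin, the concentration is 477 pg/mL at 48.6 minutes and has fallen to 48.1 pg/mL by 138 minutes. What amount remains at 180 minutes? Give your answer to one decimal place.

Over Δt = 138 − 48.6 = 89.4 minutes, the level fell by a factor of 477/48.1 ≈ 9.9168.
n = log₂(9.9168) ≈ 3.3099 half-lives, so t½ = 89.4/3.3099 ≈ 27.01 minutes.
From t = 138 to t = 180: 48.1 × (1/2)^((180−138)/27.01) ≈ 16.37 pg/mL.

16.4 pg/mL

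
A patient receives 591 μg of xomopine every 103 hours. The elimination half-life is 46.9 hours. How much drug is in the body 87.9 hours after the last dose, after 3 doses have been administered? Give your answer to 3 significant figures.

The 3 doses were given 293.9, 190.9, 87.9 hours ago.
Total = 591·(1/2)^(293.9/46.9) + 591·(1/2)^(190.9/46.9) + 591·(1/2)^(87.9/46.9)
      = 7.6767 + 35.179 + 161.21 ≈ 204.07 μg.

204 μg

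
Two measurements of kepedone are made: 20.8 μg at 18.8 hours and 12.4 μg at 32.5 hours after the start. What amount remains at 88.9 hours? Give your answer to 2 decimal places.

Over Δt = 32.5 − 18.8 = 13.7 hours, the level fell by a factor of 20.8/12.4 ≈ 1.6774.
n = log₂(1.6774) ≈ 0.74624 half-lives, so t½ = 13.7/0.74624 ≈ 18.359 hours.
From t = 32.5 to t = 88.9: 12.4 × (1/2)^((88.9−32.5)/18.359) ≈ 1.4744 μg.

1.47 μg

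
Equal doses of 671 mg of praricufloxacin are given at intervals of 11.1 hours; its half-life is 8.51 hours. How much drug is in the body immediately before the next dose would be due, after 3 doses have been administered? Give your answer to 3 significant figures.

426 mg

The 3 doses were given 33.3, 22.2, 11.1 hours ago.
Total = 671·(1/2)^(33.3/8.51) + 671·(1/2)^(22.2/8.51) + 671·(1/2)^(11.1/8.51)
      = 44.543 + 110.01 + 271.69 ≈ 426.24 mg.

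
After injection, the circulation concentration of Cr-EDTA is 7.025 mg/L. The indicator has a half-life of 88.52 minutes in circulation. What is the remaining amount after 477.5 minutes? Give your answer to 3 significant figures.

0.167 mg/L

Number of half-lives: n = 477.5/88.52 ≈ 5.3943.
Remaining = 7.025 × (1/2)^5.3943 = 7.025 × 0.023777 ≈ 0.16704 mg/L.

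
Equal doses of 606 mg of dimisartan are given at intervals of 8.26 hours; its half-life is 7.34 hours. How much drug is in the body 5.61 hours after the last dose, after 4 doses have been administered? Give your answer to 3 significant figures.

630 mg

The 4 doses were given 30.39, 22.13, 13.87, 5.61 hours ago.
Total = 606·(1/2)^(30.39/7.34) + 606·(1/2)^(22.13/7.34) + 606·(1/2)^(13.87/7.34) + 606·(1/2)^(5.61/7.34)
      = 34.364 + 74.967 + 163.54 + 356.77 ≈ 629.65 mg.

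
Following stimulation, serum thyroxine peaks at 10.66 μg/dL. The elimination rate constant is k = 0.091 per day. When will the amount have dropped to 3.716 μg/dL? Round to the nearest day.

12 days

t½ = ln 2 / k = 0.69315 / 0.091 ≈ 7.617 days.
Fraction remaining = 3.716/10.66 ≈ 0.34859.
n = log₂(10.66/3.716) = ln(2.8687)/ln 2 ≈ 1.5204 half-lives.
t = n × t½ = 1.5204 × 7.617 ≈ 11.581 days.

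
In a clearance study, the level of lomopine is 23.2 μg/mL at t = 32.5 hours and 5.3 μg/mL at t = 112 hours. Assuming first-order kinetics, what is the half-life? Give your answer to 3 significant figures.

37.3 hours

Over Δt = 112 − 32.5 = 79.5 hours, the level fell by a factor of 23.2/5.3 ≈ 4.3774.
n = log₂(4.3774) ≈ 2.1301 half-lives, so t½ = 79.5/2.1301 ≈ 37.323 hours.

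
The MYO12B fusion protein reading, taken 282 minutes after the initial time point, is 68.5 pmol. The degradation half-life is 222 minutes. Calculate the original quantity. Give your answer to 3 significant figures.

Number of half-lives elapsed: n = 282/222 ≈ 1.2703.
A₀ = A × 2^n = 68.5 × 2^1.2703 = 68.5 × 2.4121 ≈ 165.23 pmol.

165 pmol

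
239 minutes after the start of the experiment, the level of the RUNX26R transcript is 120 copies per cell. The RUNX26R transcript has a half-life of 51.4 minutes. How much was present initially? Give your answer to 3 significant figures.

3010 copies per cell

Number of half-lives elapsed: n = 239/51.4 ≈ 4.6498.
A₀ = A × 2^n = 120 × 2^4.6498 = 120 × 25.103 ≈ 3012.4 copies per cell.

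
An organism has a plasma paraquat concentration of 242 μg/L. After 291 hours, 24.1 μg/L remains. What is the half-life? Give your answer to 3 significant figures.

87.4 hours

A/A₀ = 24.1/242 ≈ 0.099587.
n = log₂(10.041) ≈ 3.3279 half-lives elapsed in 291 hours.
t½ = 291/3.3279 ≈ 87.442 hours.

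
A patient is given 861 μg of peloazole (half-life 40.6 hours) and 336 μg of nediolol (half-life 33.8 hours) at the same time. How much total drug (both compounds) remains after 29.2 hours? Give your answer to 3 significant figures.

708 μg

peloazole: 861 × (1/2)^(29.2/40.6) = 861 × (1/2)^0.71921 ≈ 523 μg.
nediolol: 336 × (1/2)^(29.2/33.8) = 336 × (1/2)^0.86391 ≈ 184.62 μg.
Total = 523 + 184.62 ≈ 707.62 μg.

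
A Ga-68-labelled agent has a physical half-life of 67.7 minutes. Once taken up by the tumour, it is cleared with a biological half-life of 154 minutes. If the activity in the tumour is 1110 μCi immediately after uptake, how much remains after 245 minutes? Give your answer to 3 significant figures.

30.0 μCi

1/t_eff = 1/t_phys + 1/t_biol = 1/67.7 + 1/154 = 0.021265 per minute.
t_eff = 67.7 × 154 / (67.7 + 154) ≈ 47.027 minutes.
Remaining = 1110 × (1/2)^(245/47.027) = 1110 × (1/2)^5.2098 ≈ 29.992 μCi.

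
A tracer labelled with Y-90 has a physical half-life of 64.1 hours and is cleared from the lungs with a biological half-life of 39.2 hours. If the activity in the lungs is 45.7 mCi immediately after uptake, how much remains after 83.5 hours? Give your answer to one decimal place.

1/t_eff = 1/t_phys + 1/t_biol = 1/64.1 + 1/39.2 = 0.041111 per hour.
t_eff = 64.1 × 39.2 / (64.1 + 39.2) ≈ 24.324 hours.
Remaining = 45.7 × (1/2)^(83.5/24.324) = 45.7 × (1/2)^3.4328 ≈ 4.2321 mCi.

4.2 mCi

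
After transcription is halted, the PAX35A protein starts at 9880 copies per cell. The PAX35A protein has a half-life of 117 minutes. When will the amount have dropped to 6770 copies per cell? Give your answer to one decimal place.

63.8 minutes

Fraction remaining = 6770/9880 ≈ 0.68522.
n = log₂(9880/6770) = ln(1.4594)/ln 2 ≈ 0.54536 half-lives.
t = n × t½ = 0.54536 × 117 ≈ 63.807 minutes.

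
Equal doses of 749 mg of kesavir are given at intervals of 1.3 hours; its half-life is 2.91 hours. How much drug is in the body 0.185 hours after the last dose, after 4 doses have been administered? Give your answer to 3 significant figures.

The 4 doses were given 4.085, 2.785, 1.485, 0.185 hours ago.
Total = 749·(1/2)^(4.085/2.91) + 749·(1/2)^(2.785/2.91) + 749·(1/2)^(1.485/2.91) + 749·(1/2)^(0.185/2.91)
      = 283.08 + 385.82 + 525.85 + 716.71 ≈ 1911.5 mg.

1910 mg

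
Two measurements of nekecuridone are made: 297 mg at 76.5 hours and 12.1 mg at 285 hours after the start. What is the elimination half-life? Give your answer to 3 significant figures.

Over Δt = 285 − 76.5 = 208.5 hours, the level fell by a factor of 297/12.1 ≈ 24.545.
n = log₂(24.545) ≈ 4.6174 half-lives, so t½ = 208.5/4.6174 ≈ 45.155 hours.

45.2 hours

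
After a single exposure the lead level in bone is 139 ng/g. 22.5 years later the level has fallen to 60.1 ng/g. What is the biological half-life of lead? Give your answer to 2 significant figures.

19 years

A/A₀ = 60.1/139 ≈ 0.43237.
n = log₂(2.3128) ≈ 1.2096 half-lives elapsed in 22.5 years.
t½ = 22.5/1.2096 ≈ 18.6 years.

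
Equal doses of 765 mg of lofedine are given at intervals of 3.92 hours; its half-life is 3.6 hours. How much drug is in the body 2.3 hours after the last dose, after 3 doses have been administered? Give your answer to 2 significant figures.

The 3 doses were given 10.14, 6.22, 2.3 hours ago.
Total = 765·(1/2)^(10.14/3.6) + 765·(1/2)^(6.22/3.6) + 765·(1/2)^(2.3/3.6)
      = 108.58 + 230.97 + 491.29 ≈ 830.84 mg.

830 mg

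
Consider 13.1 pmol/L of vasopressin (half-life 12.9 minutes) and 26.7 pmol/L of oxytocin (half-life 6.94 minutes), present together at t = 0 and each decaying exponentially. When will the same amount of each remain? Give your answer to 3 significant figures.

15.4 minutes

Set 13.1·(1/2)^(t/12.9) = 26.7·(1/2)^(t/6.94).
Taking log₂: log₂(13.1/26.7) = t·(1/12.9 − 1/6.94).
log₂(0.49064) = -1.0273; 1/12.9 − 1/6.94 = -0.066573.
t = -1.0273 / -0.066573 ≈ 15.431 minutes.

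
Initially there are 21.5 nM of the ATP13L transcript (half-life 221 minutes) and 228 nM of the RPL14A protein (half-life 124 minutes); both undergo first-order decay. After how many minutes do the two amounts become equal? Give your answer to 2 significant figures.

960 minutes

Set 21.5·(1/2)^(t/221) = 228·(1/2)^(t/124).
Taking log₂: log₂(21.5/228) = t·(1/221 − 1/124).
log₂(0.094298) = -3.4066; 1/221 − 1/124 = -0.0035396.
t = -3.4066 / -0.0035396 ≈ 962.42 minutes.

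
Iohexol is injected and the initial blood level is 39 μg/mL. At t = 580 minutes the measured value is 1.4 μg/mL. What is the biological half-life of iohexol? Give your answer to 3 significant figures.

121 minutes

A/A₀ = 1.4/39 ≈ 0.035897.
n = log₂(27.857) ≈ 4.8 half-lives elapsed in 580 minutes.
t½ = 580/4.8 ≈ 120.83 minutes.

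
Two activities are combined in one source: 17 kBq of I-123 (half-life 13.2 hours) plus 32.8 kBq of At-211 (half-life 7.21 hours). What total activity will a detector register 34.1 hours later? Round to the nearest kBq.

4 kBq

I-123: 17 × (1/2)^(34.1/13.2) = 17 × (1/2)^2.5833 ≈ 2.8365 kBq.
At-211: 32.8 × (1/2)^(34.1/7.21) = 32.8 × (1/2)^4.7295 ≈ 1.2363 kBq.
Total = 2.8365 + 1.2363 ≈ 4.0729 kBq.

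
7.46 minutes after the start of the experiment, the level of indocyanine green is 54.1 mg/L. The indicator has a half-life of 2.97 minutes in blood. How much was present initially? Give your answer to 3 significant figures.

309 mg/L

Number of half-lives elapsed: n = 7.46/2.97 ≈ 2.5118.
A₀ = A × 2^n = 54.1 × 2^2.5118 = 54.1 × 5.7033 ≈ 308.55 mg/L.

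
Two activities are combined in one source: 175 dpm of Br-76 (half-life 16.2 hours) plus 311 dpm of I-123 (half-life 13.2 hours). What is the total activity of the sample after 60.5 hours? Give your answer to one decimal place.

26.1 dpm

Br-76: 175 × (1/2)^(60.5/16.2) = 175 × (1/2)^3.7346 ≈ 13.147 dpm.
I-123: 311 × (1/2)^(60.5/13.2) = 311 × (1/2)^4.5833 ≈ 12.973 dpm.
Total = 13.147 + 12.973 ≈ 26.12 dpm.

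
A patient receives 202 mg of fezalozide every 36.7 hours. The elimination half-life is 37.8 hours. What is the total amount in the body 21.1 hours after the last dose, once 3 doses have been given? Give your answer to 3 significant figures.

243 mg

The 3 doses were given 94.5, 57.8, 21.1 hours ago.
Total = 202·(1/2)^(94.5/37.8) + 202·(1/2)^(57.8/37.8) + 202·(1/2)^(21.1/37.8)
      = 35.709 + 69.992 + 137.19 ≈ 242.89 mg.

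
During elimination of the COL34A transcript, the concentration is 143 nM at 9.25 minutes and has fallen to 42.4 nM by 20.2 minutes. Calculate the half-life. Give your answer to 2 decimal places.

Over Δt = 20.2 − 9.25 = 10.95 minutes, the level fell by a factor of 143/42.4 ≈ 3.3726.
n = log₂(3.3726) ≈ 1.7539 half-lives, so t½ = 10.95/1.7539 ≈ 6.2433 minutes.

6.24 minutes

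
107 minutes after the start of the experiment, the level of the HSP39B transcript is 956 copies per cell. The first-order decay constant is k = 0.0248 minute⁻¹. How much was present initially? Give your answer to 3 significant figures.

13600 copies per cell

t½ = ln 2 / k = 0.69315 / 0.0248 ≈ 27.949 minutes.
Number of half-lives elapsed: n = 107/27.949 ≈ 3.8283.
A₀ = A × 2^n = 956 × 2^3.8283 = 956 × 14.205 ≈ 13580 copies per cell.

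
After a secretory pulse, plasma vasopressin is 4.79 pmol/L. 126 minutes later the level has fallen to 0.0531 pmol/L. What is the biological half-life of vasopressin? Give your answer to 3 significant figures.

19.4 minutes

A/A₀ = 0.0531/4.79 ≈ 0.011086.
n = log₂(90.207) ≈ 6.4952 half-lives elapsed in 126 minutes.
t½ = 126/6.4952 ≈ 19.399 minutes.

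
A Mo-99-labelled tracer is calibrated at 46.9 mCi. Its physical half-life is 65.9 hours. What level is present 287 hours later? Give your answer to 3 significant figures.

2.29 mCi

Number of half-lives: n = 287/65.9 ≈ 4.3551.
Remaining = 46.9 × (1/2)^4.3551 = 46.9 × 0.048864 ≈ 2.2917 mCi.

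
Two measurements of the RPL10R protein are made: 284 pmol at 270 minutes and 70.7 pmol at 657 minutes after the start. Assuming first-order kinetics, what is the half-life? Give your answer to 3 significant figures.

Over Δt = 657 − 270 = 387 minutes, the level fell by a factor of 284/70.7 ≈ 4.017.
n = log₂(4.017) ≈ 2.0061 half-lives, so t½ = 387/2.0061 ≈ 192.91 minutes.

193 minutes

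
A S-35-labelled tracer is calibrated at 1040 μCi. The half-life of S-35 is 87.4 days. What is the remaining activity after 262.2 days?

Elapsed time is 3 half-lives (262.2/87.4).
Each half-life halves the amount: 1040 × (1/2)^3 = 1040/8 = 130 μCi.

130 μCi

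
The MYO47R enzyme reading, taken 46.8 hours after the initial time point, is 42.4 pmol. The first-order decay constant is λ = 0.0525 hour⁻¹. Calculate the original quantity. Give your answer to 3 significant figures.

495 pmol

t½ = ln 2 / λ = 0.69315 / 0.0525 ≈ 13.203 hours.
Number of half-lives elapsed: n = 46.8/13.203 ≈ 3.5447.
A₀ = A × 2^n = 42.4 × 2^3.5447 = 42.4 × 11.67 ≈ 494.8 pmol.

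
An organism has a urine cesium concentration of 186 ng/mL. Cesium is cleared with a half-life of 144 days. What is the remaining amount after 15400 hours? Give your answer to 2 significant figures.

Convert the elapsed time: 15400 hours = 641.667 days.
Number of half-lives: n = 641.667/144 ≈ 4.456.
Remaining = 186 × (1/2)^4.456 = 186 × 0.045562 ≈ 8.4746 ng/mL.

8.5 ng/mL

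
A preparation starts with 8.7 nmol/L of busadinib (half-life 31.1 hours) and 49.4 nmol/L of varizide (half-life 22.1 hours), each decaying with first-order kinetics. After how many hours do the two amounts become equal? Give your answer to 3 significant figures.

191 hours

Set 8.7·(1/2)^(t/31.1) = 49.4·(1/2)^(t/22.1).
Taking log₂: log₂(8.7/49.4) = t·(1/31.1 − 1/22.1).
log₂(0.17611) = -2.5054; 1/31.1 − 1/22.1 = -0.013095.
t = -2.5054 / -0.013095 ≈ 191.33 hours.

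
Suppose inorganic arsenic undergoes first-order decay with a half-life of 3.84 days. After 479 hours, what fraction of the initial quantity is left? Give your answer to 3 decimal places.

479 hours = 19.9583 days.
n = 19.9583/3.84 ≈ 5.1975 half-lives.
Fraction remaining = (1/2)^5.1975 ≈ 0.027252.

0.027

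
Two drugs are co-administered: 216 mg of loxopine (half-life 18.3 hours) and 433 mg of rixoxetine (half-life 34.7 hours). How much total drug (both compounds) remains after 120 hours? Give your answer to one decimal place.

loxopine: 216 × (1/2)^(120/18.3) = 216 × (1/2)^6.5574 ≈ 2.2934 mg.
rixoxetine: 433 × (1/2)^(120/34.7) = 433 × (1/2)^3.4582 ≈ 39.397 mg.
Total = 2.2934 + 39.397 ≈ 41.69 mg.

41.7 mg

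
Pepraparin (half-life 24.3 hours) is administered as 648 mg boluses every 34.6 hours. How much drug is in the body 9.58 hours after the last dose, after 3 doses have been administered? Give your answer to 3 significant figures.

745 mg

The 3 doses were given 78.78, 44.18, 9.58 hours ago.
Total = 648·(1/2)^(78.78/24.3) + 648·(1/2)^(44.18/24.3) + 648·(1/2)^(9.58/24.3)
      = 68.493 + 183.77 + 493.06 ≈ 745.32 mg.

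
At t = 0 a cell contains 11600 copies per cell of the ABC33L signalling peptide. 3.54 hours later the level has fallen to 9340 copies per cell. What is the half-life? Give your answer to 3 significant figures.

A/A₀ = 9340/11600 ≈ 0.80517.
n = log₂(1.242) ≈ 0.31263 half-lives elapsed in 3.54 hours.
t½ = 3.54/0.31263 ≈ 11.323 hours.

11.3 hours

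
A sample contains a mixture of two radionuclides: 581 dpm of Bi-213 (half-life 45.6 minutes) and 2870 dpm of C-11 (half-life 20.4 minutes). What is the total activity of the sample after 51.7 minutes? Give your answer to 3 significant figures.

Bi-213: 581 × (1/2)^(51.7/45.6) = 581 × (1/2)^1.1338 ≈ 264.77 dpm.
C-11: 2870 × (1/2)^(51.7/20.4) = 2870 × (1/2)^2.5343 ≈ 495.42 dpm.
Total = 264.77 + 495.42 ≈ 760.2 dpm.

760 dpm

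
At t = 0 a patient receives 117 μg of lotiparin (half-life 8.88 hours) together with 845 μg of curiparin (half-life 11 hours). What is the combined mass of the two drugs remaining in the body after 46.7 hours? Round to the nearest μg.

48 μg

lotiparin: 117 × (1/2)^(46.7/8.88) = 117 × (1/2)^5.259 ≈ 3.0554 μg.
curiparin: 845 × (1/2)^(46.7/11) = 845 × (1/2)^4.2455 ≈ 44.55 μg.
Total = 3.0554 + 44.55 ≈ 47.605 μg.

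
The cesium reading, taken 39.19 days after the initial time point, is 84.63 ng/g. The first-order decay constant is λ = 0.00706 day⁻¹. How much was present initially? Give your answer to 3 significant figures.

112 ng/g

t½ = ln 2 / λ = 0.69315 / 0.00706 ≈ 98.179 days.
Number of half-lives elapsed: n = 39.19/98.179 ≈ 0.39917.
A₀ = A × 2^n = 84.63 × 2^0.39917 = 84.63 × 1.3187 ≈ 111.61 ng/g.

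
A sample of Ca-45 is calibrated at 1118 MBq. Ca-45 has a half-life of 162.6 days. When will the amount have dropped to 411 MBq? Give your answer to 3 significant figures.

Fraction remaining = 411/1118 ≈ 0.36762.
n = log₂(1118/411) = ln(2.7202)/ln 2 ≈ 1.4437 half-lives.
t = n × t½ = 1.4437 × 162.6 ≈ 234.75 days.

235 days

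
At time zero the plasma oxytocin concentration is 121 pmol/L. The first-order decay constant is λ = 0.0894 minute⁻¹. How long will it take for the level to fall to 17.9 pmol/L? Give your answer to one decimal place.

21.4 minutes

t½ = ln 2 / λ = 0.69315 / 0.0894 ≈ 7.7533 minutes.
Fraction remaining = 17.9/121 ≈ 0.14793.
n = log₂(121/17.9) = ln(6.7598)/ln 2 ≈ 2.757 half-lives.
t = n × t½ = 2.757 × 7.7533 ≈ 21.376 minutes.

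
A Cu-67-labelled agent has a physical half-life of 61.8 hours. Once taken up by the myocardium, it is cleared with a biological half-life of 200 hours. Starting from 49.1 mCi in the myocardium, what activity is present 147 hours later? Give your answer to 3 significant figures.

1/t_eff = 1/t_phys + 1/t_biol = 1/61.8 + 1/200 = 0.021181 per hour.
t_eff = 61.8 × 200 / (61.8 + 200) ≈ 47.212 hours.
Remaining = 49.1 × (1/2)^(147/47.212) = 49.1 × (1/2)^3.1136 ≈ 5.6726 mCi.

5.67 mCi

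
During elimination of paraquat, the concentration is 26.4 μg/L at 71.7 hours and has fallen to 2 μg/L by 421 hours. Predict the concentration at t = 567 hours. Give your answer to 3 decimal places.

0.680 μg/L

Over Δt = 421 − 71.7 = 349.3 hours, the level fell by a factor of 26.4/2 ≈ 13.2.
n = log₂(13.2) ≈ 3.7225 half-lives, so t½ = 349.3/3.7225 ≈ 93.836 hours.
From t = 421 to t = 567: 2 × (1/2)^((567−421)/93.836) ≈ 0.68023 μg/L.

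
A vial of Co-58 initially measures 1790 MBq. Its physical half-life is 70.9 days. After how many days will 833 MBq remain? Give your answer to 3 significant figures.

78.2 days

Fraction remaining = 833/1790 ≈ 0.46536.
n = log₂(1790/833) = ln(2.1489)/ln 2 ≈ 1.1036 half-lives.
t = n × t½ = 1.1036 × 70.9 ≈ 78.243 days.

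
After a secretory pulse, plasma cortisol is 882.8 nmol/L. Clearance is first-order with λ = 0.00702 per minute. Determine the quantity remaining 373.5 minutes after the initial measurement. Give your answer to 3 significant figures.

t½ = ln 2 / λ = 0.69315 / 0.00702 ≈ 98.739 minutes.
Number of half-lives: n = 373.5/98.739 ≈ 3.7827.
Remaining = 882.8 × (1/2)^3.7827 = 882.8 × 0.07266 ≈ 64.144 nmol/L.

64.1 nmol/L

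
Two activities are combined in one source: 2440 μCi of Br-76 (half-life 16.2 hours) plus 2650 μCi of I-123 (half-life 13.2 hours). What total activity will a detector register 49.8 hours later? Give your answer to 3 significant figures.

484 μCi

Br-76: 2440 × (1/2)^(49.8/16.2) = 2440 × (1/2)^3.0741 ≈ 289.74 μCi.
I-123: 2650 × (1/2)^(49.8/13.2) = 2650 × (1/2)^3.7727 ≈ 193.88 μCi.
Total = 289.74 + 193.88 ≈ 483.62 μCi.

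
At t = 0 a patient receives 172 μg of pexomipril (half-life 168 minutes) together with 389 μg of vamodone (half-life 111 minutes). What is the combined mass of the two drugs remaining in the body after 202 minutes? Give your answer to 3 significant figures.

185 μg

pexomipril: 172 × (1/2)^(202/168) = 172 × (1/2)^1.2024 ≈ 74.744 μg.
vamodone: 389 × (1/2)^(202/111) = 389 × (1/2)^1.8198 ≈ 110.19 μg.
Total = 74.744 + 110.19 ≈ 184.93 μg.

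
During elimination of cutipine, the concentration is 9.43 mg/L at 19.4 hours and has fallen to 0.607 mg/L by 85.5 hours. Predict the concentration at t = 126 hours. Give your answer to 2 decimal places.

0.11 mg/L

Over Δt = 85.5 − 19.4 = 66.1 hours, the level fell by a factor of 9.43/0.607 ≈ 15.535.
n = log₂(15.535) ≈ 3.9575 half-lives, so t½ = 66.1/3.9575 ≈ 16.703 hours.
From t = 85.5 to t = 126: 0.607 × (1/2)^((126−85.5)/16.703) ≈ 0.11305 mg/L.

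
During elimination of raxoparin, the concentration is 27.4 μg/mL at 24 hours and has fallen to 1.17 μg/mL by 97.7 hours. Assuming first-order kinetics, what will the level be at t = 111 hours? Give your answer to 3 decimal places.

Over Δt = 97.7 − 24 = 73.7 hours, the level fell by a factor of 27.4/1.17 ≈ 23.419.
n = log₂(23.419) ≈ 4.5496 half-lives, so t½ = 73.7/4.5496 ≈ 16.199 hours.
From t = 97.7 to t = 111: 1.17 × (1/2)^((111−97.7)/16.199) ≈ 0.66227 μg/mL.

0.662 μg/mL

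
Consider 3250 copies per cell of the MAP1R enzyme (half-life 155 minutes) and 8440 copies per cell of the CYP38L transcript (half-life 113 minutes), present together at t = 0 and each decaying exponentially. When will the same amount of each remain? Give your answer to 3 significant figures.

Set 3250·(1/2)^(t/155) = 8440·(1/2)^(t/113).
Taking log₂: log₂(3250/8440) = t·(1/155 − 1/113).
log₂(0.38507) = -1.3768; 1/155 − 1/113 = -0.0023979.
t = -1.3768 / -0.0023979 ≈ 574.16 minutes.

574 minutes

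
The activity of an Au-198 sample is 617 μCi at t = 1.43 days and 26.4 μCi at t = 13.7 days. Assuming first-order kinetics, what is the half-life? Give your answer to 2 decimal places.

2.70 days

Over Δt = 13.7 − 1.43 = 12.27 days, the level fell by a factor of 617/26.4 ≈ 23.371.
n = log₂(23.371) ≈ 4.5467 half-lives, so t½ = 12.27/4.5467 ≈ 2.6987 days.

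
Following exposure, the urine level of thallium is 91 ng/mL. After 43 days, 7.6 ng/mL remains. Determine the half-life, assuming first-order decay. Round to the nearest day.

12 days

A/A₀ = 7.6/91 ≈ 0.083516.
n = log₂(11.974) ≈ 3.5818 half-lives elapsed in 43 days.
t½ = 43/3.5818 ≈ 12.005 days.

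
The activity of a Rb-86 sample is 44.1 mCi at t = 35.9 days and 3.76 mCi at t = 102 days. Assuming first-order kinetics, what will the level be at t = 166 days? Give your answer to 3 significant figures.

Over Δt = 102 − 35.9 = 66.1 days, the level fell by a factor of 44.1/3.76 ≈ 11.729.
n = log₂(11.729) ≈ 3.552 half-lives, so t½ = 66.1/3.552 ≈ 18.609 days.
From t = 102 to t = 166: 3.76 × (1/2)^((166−102)/18.609) ≈ 0.34666 mCi.

0.347 mCi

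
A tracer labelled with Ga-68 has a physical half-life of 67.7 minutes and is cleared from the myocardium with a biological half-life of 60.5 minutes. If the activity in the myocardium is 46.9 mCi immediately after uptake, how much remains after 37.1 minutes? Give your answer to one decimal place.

21.0 mCi

1/t_eff = 1/t_phys + 1/t_biol = 1/67.7 + 1/60.5 = 0.0313 per minute.
t_eff = 67.7 × 60.5 / (67.7 + 60.5) ≈ 31.949 minutes.
Remaining = 46.9 × (1/2)^(37.1/31.949) = 46.9 × (1/2)^1.1612 ≈ 20.97 mCi.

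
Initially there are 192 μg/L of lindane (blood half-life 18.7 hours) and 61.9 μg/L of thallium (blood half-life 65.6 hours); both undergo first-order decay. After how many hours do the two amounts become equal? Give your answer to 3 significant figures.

42.7 hours

Set 192·(1/2)^(t/18.7) = 61.9·(1/2)^(t/65.6).
Taking log₂: log₂(192/61.9) = t·(1/18.7 − 1/65.6).
log₂(3.1018) = 1.6331; 1/18.7 − 1/65.6 = 0.038232.
t = 1.6331 / 0.038232 ≈ 42.715 hours.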